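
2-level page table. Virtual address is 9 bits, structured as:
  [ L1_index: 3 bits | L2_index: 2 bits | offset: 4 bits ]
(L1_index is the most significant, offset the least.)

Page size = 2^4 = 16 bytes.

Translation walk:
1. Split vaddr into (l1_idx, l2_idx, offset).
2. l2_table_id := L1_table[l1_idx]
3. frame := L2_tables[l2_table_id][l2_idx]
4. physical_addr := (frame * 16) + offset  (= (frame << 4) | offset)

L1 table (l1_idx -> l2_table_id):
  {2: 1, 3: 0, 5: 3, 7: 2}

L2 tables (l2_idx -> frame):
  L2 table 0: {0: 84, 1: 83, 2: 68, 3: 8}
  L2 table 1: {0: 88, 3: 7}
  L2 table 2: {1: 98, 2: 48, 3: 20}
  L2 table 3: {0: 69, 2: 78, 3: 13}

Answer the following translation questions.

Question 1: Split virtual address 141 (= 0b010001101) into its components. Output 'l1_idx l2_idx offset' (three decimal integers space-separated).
Answer: 2 0 13

Derivation:
vaddr = 141 = 0b010001101
  top 3 bits -> l1_idx = 2
  next 2 bits -> l2_idx = 0
  bottom 4 bits -> offset = 13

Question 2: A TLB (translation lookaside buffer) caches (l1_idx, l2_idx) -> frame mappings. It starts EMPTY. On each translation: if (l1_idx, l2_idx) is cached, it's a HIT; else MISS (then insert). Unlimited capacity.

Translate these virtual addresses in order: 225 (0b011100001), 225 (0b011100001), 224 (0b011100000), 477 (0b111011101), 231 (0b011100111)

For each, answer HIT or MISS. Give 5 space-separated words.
vaddr=225: (3,2) not in TLB -> MISS, insert
vaddr=225: (3,2) in TLB -> HIT
vaddr=224: (3,2) in TLB -> HIT
vaddr=477: (7,1) not in TLB -> MISS, insert
vaddr=231: (3,2) in TLB -> HIT

Answer: MISS HIT HIT MISS HIT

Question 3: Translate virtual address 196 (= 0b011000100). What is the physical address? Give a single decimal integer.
vaddr = 196 = 0b011000100
Split: l1_idx=3, l2_idx=0, offset=4
L1[3] = 0
L2[0][0] = 84
paddr = 84 * 16 + 4 = 1348

Answer: 1348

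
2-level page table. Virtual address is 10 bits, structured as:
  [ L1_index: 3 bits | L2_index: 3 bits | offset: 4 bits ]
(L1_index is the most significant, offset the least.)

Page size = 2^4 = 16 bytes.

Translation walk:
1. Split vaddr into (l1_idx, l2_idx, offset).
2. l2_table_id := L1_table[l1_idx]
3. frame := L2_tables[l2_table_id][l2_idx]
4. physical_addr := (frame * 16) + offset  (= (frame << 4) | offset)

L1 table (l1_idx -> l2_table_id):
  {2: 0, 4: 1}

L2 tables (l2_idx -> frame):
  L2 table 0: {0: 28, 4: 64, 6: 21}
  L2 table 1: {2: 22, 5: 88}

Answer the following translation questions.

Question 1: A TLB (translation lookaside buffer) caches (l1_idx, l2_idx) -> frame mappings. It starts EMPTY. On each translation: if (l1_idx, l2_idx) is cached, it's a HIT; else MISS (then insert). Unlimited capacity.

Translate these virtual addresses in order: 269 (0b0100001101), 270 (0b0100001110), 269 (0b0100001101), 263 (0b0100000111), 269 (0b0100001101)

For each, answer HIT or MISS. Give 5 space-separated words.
vaddr=269: (2,0) not in TLB -> MISS, insert
vaddr=270: (2,0) in TLB -> HIT
vaddr=269: (2,0) in TLB -> HIT
vaddr=263: (2,0) in TLB -> HIT
vaddr=269: (2,0) in TLB -> HIT

Answer: MISS HIT HIT HIT HIT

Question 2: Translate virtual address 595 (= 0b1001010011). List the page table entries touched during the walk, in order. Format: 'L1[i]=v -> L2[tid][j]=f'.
Answer: L1[4]=1 -> L2[1][5]=88

Derivation:
vaddr = 595 = 0b1001010011
Split: l1_idx=4, l2_idx=5, offset=3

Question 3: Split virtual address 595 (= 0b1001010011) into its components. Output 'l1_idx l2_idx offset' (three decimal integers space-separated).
Answer: 4 5 3

Derivation:
vaddr = 595 = 0b1001010011
  top 3 bits -> l1_idx = 4
  next 3 bits -> l2_idx = 5
  bottom 4 bits -> offset = 3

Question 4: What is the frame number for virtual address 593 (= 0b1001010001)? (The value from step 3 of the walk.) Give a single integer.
vaddr = 593: l1_idx=4, l2_idx=5
L1[4] = 1; L2[1][5] = 88

Answer: 88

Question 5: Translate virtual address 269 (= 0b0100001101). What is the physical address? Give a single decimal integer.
vaddr = 269 = 0b0100001101
Split: l1_idx=2, l2_idx=0, offset=13
L1[2] = 0
L2[0][0] = 28
paddr = 28 * 16 + 13 = 461

Answer: 461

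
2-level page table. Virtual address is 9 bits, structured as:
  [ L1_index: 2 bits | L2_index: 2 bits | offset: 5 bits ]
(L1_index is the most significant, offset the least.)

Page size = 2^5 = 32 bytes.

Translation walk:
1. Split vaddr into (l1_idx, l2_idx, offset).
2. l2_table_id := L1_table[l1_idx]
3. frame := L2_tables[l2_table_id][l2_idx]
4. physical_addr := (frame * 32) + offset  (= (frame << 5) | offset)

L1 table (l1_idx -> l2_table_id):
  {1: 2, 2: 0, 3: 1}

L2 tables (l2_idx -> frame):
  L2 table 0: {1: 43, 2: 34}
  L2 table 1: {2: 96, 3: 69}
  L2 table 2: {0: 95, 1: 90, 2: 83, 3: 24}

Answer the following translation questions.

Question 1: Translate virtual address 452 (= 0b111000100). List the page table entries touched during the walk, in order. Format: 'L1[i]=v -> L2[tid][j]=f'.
vaddr = 452 = 0b111000100
Split: l1_idx=3, l2_idx=2, offset=4

Answer: L1[3]=1 -> L2[1][2]=96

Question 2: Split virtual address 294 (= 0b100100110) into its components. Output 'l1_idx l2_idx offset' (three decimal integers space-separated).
vaddr = 294 = 0b100100110
  top 2 bits -> l1_idx = 2
  next 2 bits -> l2_idx = 1
  bottom 5 bits -> offset = 6

Answer: 2 1 6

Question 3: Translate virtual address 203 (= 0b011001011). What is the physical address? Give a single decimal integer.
Answer: 2667

Derivation:
vaddr = 203 = 0b011001011
Split: l1_idx=1, l2_idx=2, offset=11
L1[1] = 2
L2[2][2] = 83
paddr = 83 * 32 + 11 = 2667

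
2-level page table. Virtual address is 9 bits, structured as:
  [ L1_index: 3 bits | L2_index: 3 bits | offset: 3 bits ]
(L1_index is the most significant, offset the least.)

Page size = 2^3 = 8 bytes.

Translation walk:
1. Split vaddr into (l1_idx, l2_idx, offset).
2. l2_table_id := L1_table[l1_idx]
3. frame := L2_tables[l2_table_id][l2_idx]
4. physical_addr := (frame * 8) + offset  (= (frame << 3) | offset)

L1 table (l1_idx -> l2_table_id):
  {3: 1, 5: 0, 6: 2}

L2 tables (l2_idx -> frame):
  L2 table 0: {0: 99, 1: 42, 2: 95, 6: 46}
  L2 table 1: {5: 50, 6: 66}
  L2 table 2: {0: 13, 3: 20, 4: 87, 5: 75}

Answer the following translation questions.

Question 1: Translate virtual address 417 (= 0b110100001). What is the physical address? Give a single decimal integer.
vaddr = 417 = 0b110100001
Split: l1_idx=6, l2_idx=4, offset=1
L1[6] = 2
L2[2][4] = 87
paddr = 87 * 8 + 1 = 697

Answer: 697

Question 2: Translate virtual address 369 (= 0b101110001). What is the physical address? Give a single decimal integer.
Answer: 369

Derivation:
vaddr = 369 = 0b101110001
Split: l1_idx=5, l2_idx=6, offset=1
L1[5] = 0
L2[0][6] = 46
paddr = 46 * 8 + 1 = 369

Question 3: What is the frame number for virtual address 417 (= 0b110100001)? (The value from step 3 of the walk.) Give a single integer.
Answer: 87

Derivation:
vaddr = 417: l1_idx=6, l2_idx=4
L1[6] = 2; L2[2][4] = 87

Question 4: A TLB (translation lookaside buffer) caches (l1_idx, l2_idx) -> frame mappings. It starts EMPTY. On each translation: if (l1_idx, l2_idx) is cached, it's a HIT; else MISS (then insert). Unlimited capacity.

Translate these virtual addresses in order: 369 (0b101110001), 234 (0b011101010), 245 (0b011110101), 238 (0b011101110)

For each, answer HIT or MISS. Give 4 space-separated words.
Answer: MISS MISS MISS HIT

Derivation:
vaddr=369: (5,6) not in TLB -> MISS, insert
vaddr=234: (3,5) not in TLB -> MISS, insert
vaddr=245: (3,6) not in TLB -> MISS, insert
vaddr=238: (3,5) in TLB -> HIT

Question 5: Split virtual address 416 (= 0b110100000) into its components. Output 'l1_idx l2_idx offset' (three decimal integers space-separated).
Answer: 6 4 0

Derivation:
vaddr = 416 = 0b110100000
  top 3 bits -> l1_idx = 6
  next 3 bits -> l2_idx = 4
  bottom 3 bits -> offset = 0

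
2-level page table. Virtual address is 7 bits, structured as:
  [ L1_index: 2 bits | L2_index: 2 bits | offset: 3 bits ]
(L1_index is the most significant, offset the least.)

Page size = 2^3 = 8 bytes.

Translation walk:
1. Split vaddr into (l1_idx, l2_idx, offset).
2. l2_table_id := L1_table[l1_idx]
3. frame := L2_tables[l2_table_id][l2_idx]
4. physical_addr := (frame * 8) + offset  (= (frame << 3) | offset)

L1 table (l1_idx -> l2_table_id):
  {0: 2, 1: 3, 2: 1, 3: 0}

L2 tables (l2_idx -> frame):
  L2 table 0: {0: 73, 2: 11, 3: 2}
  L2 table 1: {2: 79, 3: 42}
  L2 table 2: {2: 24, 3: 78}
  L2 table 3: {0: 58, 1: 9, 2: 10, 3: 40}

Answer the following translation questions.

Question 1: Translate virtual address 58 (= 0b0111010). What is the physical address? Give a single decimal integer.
vaddr = 58 = 0b0111010
Split: l1_idx=1, l2_idx=3, offset=2
L1[1] = 3
L2[3][3] = 40
paddr = 40 * 8 + 2 = 322

Answer: 322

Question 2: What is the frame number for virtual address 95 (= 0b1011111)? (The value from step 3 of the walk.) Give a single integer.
Answer: 42

Derivation:
vaddr = 95: l1_idx=2, l2_idx=3
L1[2] = 1; L2[1][3] = 42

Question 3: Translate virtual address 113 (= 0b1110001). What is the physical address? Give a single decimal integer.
vaddr = 113 = 0b1110001
Split: l1_idx=3, l2_idx=2, offset=1
L1[3] = 0
L2[0][2] = 11
paddr = 11 * 8 + 1 = 89

Answer: 89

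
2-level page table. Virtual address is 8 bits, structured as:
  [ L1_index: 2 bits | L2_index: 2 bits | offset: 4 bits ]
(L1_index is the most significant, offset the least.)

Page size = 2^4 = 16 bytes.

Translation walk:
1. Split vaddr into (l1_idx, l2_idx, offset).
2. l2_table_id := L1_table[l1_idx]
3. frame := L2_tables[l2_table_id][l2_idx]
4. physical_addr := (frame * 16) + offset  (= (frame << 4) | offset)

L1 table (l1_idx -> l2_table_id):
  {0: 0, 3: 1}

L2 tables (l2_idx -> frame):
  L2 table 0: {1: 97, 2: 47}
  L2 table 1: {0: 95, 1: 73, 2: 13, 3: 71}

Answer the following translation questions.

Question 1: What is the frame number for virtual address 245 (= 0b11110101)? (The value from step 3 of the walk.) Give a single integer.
Answer: 71

Derivation:
vaddr = 245: l1_idx=3, l2_idx=3
L1[3] = 1; L2[1][3] = 71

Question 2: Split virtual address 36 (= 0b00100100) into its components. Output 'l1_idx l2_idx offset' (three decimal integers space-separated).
vaddr = 36 = 0b00100100
  top 2 bits -> l1_idx = 0
  next 2 bits -> l2_idx = 2
  bottom 4 bits -> offset = 4

Answer: 0 2 4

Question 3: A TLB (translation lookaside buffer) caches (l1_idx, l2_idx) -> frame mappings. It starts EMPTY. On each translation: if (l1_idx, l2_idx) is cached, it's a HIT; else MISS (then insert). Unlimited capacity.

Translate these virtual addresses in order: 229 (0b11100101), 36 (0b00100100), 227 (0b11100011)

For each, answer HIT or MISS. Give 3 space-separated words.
Answer: MISS MISS HIT

Derivation:
vaddr=229: (3,2) not in TLB -> MISS, insert
vaddr=36: (0,2) not in TLB -> MISS, insert
vaddr=227: (3,2) in TLB -> HIT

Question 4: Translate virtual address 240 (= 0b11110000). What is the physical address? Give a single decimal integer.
Answer: 1136

Derivation:
vaddr = 240 = 0b11110000
Split: l1_idx=3, l2_idx=3, offset=0
L1[3] = 1
L2[1][3] = 71
paddr = 71 * 16 + 0 = 1136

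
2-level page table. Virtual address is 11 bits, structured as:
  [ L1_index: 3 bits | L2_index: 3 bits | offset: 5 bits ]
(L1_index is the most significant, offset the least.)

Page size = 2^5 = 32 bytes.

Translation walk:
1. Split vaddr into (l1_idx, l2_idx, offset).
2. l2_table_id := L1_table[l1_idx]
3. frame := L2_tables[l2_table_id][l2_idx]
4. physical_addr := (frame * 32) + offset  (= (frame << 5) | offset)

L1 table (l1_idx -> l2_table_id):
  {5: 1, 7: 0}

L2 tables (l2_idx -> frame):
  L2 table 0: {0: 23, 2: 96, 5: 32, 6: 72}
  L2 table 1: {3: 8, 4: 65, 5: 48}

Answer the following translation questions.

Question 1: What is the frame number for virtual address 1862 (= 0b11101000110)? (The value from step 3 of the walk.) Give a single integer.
vaddr = 1862: l1_idx=7, l2_idx=2
L1[7] = 0; L2[0][2] = 96

Answer: 96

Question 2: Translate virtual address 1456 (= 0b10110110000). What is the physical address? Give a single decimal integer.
vaddr = 1456 = 0b10110110000
Split: l1_idx=5, l2_idx=5, offset=16
L1[5] = 1
L2[1][5] = 48
paddr = 48 * 32 + 16 = 1552

Answer: 1552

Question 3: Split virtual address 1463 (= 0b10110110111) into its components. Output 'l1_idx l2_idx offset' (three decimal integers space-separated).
vaddr = 1463 = 0b10110110111
  top 3 bits -> l1_idx = 5
  next 3 bits -> l2_idx = 5
  bottom 5 bits -> offset = 23

Answer: 5 5 23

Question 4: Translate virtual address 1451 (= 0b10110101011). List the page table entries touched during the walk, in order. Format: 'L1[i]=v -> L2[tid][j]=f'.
vaddr = 1451 = 0b10110101011
Split: l1_idx=5, l2_idx=5, offset=11

Answer: L1[5]=1 -> L2[1][5]=48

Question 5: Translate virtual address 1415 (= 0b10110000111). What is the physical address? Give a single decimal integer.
Answer: 2087

Derivation:
vaddr = 1415 = 0b10110000111
Split: l1_idx=5, l2_idx=4, offset=7
L1[5] = 1
L2[1][4] = 65
paddr = 65 * 32 + 7 = 2087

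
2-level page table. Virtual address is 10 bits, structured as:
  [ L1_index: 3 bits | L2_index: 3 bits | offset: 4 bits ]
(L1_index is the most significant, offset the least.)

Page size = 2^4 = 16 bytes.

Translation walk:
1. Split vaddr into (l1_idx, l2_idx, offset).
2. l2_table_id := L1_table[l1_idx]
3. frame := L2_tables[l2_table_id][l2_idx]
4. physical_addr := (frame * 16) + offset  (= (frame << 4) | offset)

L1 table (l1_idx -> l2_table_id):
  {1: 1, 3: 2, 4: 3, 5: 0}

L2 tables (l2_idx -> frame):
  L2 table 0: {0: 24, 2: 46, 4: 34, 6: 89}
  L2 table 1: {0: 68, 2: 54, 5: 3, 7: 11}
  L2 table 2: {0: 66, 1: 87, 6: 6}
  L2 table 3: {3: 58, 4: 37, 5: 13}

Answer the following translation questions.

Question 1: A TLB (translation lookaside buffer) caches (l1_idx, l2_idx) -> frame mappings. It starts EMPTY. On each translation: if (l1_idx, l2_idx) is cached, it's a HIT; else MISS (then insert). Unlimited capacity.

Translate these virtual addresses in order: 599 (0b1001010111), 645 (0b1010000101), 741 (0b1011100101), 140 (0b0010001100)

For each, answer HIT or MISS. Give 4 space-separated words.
vaddr=599: (4,5) not in TLB -> MISS, insert
vaddr=645: (5,0) not in TLB -> MISS, insert
vaddr=741: (5,6) not in TLB -> MISS, insert
vaddr=140: (1,0) not in TLB -> MISS, insert

Answer: MISS MISS MISS MISS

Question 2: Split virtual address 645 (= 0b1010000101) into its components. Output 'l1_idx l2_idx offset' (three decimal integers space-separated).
Answer: 5 0 5

Derivation:
vaddr = 645 = 0b1010000101
  top 3 bits -> l1_idx = 5
  next 3 bits -> l2_idx = 0
  bottom 4 bits -> offset = 5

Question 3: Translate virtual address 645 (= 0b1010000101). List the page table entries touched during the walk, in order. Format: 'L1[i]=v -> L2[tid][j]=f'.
vaddr = 645 = 0b1010000101
Split: l1_idx=5, l2_idx=0, offset=5

Answer: L1[5]=0 -> L2[0][0]=24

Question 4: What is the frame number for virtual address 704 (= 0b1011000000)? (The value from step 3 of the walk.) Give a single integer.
vaddr = 704: l1_idx=5, l2_idx=4
L1[5] = 0; L2[0][4] = 34

Answer: 34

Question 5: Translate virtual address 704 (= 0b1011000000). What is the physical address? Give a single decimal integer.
Answer: 544

Derivation:
vaddr = 704 = 0b1011000000
Split: l1_idx=5, l2_idx=4, offset=0
L1[5] = 0
L2[0][4] = 34
paddr = 34 * 16 + 0 = 544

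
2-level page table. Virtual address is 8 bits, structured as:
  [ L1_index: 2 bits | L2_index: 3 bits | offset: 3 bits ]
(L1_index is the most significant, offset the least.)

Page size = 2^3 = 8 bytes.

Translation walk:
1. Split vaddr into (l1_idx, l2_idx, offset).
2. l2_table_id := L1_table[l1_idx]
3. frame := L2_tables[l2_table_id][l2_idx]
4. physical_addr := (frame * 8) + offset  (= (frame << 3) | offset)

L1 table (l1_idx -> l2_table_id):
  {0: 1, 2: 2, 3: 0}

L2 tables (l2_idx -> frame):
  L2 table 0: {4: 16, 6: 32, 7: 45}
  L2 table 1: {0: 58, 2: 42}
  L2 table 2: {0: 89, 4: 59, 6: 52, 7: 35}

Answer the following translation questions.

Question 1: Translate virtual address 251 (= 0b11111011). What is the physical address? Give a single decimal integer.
vaddr = 251 = 0b11111011
Split: l1_idx=3, l2_idx=7, offset=3
L1[3] = 0
L2[0][7] = 45
paddr = 45 * 8 + 3 = 363

Answer: 363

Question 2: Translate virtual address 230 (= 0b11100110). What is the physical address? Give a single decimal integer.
vaddr = 230 = 0b11100110
Split: l1_idx=3, l2_idx=4, offset=6
L1[3] = 0
L2[0][4] = 16
paddr = 16 * 8 + 6 = 134

Answer: 134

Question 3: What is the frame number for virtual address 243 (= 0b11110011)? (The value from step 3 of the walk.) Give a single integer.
Answer: 32

Derivation:
vaddr = 243: l1_idx=3, l2_idx=6
L1[3] = 0; L2[0][6] = 32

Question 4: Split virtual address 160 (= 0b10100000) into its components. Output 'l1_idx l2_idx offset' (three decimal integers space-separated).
Answer: 2 4 0

Derivation:
vaddr = 160 = 0b10100000
  top 2 bits -> l1_idx = 2
  next 3 bits -> l2_idx = 4
  bottom 3 bits -> offset = 0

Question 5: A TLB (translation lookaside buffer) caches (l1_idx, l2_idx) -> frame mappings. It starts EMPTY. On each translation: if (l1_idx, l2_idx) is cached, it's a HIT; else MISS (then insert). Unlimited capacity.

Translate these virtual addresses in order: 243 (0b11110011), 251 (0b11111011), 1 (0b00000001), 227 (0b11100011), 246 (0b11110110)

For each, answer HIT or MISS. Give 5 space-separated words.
Answer: MISS MISS MISS MISS HIT

Derivation:
vaddr=243: (3,6) not in TLB -> MISS, insert
vaddr=251: (3,7) not in TLB -> MISS, insert
vaddr=1: (0,0) not in TLB -> MISS, insert
vaddr=227: (3,4) not in TLB -> MISS, insert
vaddr=246: (3,6) in TLB -> HIT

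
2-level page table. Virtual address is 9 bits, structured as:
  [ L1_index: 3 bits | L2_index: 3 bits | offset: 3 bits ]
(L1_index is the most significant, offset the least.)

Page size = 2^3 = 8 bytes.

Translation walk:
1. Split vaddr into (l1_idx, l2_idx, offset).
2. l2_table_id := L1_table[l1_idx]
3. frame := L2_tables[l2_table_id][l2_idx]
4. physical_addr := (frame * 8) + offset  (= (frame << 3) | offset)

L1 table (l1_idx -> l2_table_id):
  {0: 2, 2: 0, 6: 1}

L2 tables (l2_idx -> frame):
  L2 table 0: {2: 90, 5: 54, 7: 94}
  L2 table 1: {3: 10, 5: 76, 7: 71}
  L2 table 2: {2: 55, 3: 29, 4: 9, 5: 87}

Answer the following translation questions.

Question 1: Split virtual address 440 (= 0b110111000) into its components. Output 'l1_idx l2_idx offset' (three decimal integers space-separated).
Answer: 6 7 0

Derivation:
vaddr = 440 = 0b110111000
  top 3 bits -> l1_idx = 6
  next 3 bits -> l2_idx = 7
  bottom 3 bits -> offset = 0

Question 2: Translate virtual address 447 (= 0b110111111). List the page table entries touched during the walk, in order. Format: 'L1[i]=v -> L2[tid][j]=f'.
Answer: L1[6]=1 -> L2[1][7]=71

Derivation:
vaddr = 447 = 0b110111111
Split: l1_idx=6, l2_idx=7, offset=7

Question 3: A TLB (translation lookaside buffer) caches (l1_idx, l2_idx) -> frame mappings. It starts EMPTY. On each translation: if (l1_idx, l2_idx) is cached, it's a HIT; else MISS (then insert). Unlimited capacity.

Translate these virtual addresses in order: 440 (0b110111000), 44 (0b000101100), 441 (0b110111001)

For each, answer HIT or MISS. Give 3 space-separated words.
vaddr=440: (6,7) not in TLB -> MISS, insert
vaddr=44: (0,5) not in TLB -> MISS, insert
vaddr=441: (6,7) in TLB -> HIT

Answer: MISS MISS HIT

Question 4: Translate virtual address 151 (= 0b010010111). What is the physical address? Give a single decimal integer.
Answer: 727

Derivation:
vaddr = 151 = 0b010010111
Split: l1_idx=2, l2_idx=2, offset=7
L1[2] = 0
L2[0][2] = 90
paddr = 90 * 8 + 7 = 727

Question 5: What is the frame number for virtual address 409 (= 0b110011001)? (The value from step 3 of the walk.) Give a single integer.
Answer: 10

Derivation:
vaddr = 409: l1_idx=6, l2_idx=3
L1[6] = 1; L2[1][3] = 10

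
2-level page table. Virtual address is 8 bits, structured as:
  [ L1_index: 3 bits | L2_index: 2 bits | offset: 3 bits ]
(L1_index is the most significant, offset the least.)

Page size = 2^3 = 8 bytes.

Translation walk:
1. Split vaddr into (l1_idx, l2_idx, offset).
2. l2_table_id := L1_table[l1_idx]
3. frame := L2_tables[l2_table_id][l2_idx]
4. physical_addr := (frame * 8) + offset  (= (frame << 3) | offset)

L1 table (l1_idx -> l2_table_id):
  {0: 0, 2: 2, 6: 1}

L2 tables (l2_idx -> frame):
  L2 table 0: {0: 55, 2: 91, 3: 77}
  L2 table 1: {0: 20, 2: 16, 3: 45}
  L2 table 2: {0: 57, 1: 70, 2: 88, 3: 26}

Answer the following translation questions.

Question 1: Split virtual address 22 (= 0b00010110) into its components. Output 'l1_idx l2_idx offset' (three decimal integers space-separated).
vaddr = 22 = 0b00010110
  top 3 bits -> l1_idx = 0
  next 2 bits -> l2_idx = 2
  bottom 3 bits -> offset = 6

Answer: 0 2 6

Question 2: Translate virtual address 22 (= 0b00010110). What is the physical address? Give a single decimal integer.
Answer: 734

Derivation:
vaddr = 22 = 0b00010110
Split: l1_idx=0, l2_idx=2, offset=6
L1[0] = 0
L2[0][2] = 91
paddr = 91 * 8 + 6 = 734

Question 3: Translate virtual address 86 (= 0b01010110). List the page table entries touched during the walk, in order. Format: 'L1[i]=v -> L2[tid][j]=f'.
vaddr = 86 = 0b01010110
Split: l1_idx=2, l2_idx=2, offset=6

Answer: L1[2]=2 -> L2[2][2]=88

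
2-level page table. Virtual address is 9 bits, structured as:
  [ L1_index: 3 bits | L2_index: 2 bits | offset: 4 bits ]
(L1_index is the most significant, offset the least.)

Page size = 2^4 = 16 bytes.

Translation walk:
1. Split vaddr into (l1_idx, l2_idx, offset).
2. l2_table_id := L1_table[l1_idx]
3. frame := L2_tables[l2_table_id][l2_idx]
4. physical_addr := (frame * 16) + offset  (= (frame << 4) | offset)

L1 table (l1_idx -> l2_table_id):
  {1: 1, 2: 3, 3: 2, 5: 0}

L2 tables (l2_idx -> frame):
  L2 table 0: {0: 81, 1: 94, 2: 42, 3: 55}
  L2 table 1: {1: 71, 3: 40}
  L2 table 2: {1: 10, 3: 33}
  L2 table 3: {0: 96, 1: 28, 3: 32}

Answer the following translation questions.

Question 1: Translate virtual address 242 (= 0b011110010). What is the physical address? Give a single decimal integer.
Answer: 530

Derivation:
vaddr = 242 = 0b011110010
Split: l1_idx=3, l2_idx=3, offset=2
L1[3] = 2
L2[2][3] = 33
paddr = 33 * 16 + 2 = 530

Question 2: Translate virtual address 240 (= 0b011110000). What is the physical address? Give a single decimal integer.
Answer: 528

Derivation:
vaddr = 240 = 0b011110000
Split: l1_idx=3, l2_idx=3, offset=0
L1[3] = 2
L2[2][3] = 33
paddr = 33 * 16 + 0 = 528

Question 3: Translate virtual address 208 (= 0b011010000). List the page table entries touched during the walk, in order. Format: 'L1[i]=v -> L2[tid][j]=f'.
Answer: L1[3]=2 -> L2[2][1]=10

Derivation:
vaddr = 208 = 0b011010000
Split: l1_idx=3, l2_idx=1, offset=0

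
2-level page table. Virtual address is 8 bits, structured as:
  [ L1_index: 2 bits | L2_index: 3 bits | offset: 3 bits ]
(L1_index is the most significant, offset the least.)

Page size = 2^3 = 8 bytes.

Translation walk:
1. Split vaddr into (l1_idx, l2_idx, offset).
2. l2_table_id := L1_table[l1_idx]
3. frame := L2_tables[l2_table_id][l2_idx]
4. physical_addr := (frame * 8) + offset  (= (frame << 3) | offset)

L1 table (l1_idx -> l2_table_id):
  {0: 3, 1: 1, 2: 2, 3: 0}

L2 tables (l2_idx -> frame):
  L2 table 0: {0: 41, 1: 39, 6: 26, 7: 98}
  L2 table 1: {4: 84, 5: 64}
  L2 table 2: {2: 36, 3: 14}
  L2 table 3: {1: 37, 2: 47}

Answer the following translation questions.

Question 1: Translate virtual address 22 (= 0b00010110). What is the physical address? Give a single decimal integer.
Answer: 382

Derivation:
vaddr = 22 = 0b00010110
Split: l1_idx=0, l2_idx=2, offset=6
L1[0] = 3
L2[3][2] = 47
paddr = 47 * 8 + 6 = 382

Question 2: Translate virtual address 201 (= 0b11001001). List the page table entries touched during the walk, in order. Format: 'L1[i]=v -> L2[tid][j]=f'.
Answer: L1[3]=0 -> L2[0][1]=39

Derivation:
vaddr = 201 = 0b11001001
Split: l1_idx=3, l2_idx=1, offset=1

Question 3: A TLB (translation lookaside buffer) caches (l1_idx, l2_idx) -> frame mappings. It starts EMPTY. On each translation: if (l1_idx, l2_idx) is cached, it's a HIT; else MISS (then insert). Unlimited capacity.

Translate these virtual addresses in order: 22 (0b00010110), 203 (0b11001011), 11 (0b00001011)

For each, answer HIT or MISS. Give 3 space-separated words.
Answer: MISS MISS MISS

Derivation:
vaddr=22: (0,2) not in TLB -> MISS, insert
vaddr=203: (3,1) not in TLB -> MISS, insert
vaddr=11: (0,1) not in TLB -> MISS, insert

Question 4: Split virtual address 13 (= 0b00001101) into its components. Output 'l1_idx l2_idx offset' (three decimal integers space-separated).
vaddr = 13 = 0b00001101
  top 2 bits -> l1_idx = 0
  next 3 bits -> l2_idx = 1
  bottom 3 bits -> offset = 5

Answer: 0 1 5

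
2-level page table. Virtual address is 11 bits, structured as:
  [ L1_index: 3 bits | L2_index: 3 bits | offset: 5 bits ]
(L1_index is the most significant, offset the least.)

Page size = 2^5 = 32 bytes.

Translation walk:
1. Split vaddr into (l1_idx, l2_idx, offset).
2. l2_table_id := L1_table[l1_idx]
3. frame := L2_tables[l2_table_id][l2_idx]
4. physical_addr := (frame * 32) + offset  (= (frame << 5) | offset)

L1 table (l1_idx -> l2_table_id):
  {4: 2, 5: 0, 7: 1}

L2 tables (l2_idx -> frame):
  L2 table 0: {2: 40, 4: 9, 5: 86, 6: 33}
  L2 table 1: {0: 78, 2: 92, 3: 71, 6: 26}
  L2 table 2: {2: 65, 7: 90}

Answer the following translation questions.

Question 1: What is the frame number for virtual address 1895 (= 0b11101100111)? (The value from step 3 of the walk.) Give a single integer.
Answer: 71

Derivation:
vaddr = 1895: l1_idx=7, l2_idx=3
L1[7] = 1; L2[1][3] = 71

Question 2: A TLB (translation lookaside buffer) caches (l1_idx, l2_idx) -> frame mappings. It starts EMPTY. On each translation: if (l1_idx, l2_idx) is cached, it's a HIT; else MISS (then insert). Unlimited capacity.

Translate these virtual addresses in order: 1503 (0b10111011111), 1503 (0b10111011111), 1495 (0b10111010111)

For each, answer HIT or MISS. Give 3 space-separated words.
vaddr=1503: (5,6) not in TLB -> MISS, insert
vaddr=1503: (5,6) in TLB -> HIT
vaddr=1495: (5,6) in TLB -> HIT

Answer: MISS HIT HIT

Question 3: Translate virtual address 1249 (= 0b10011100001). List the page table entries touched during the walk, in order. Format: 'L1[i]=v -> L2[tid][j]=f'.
Answer: L1[4]=2 -> L2[2][7]=90

Derivation:
vaddr = 1249 = 0b10011100001
Split: l1_idx=4, l2_idx=7, offset=1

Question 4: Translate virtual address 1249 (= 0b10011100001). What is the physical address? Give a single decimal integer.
Answer: 2881

Derivation:
vaddr = 1249 = 0b10011100001
Split: l1_idx=4, l2_idx=7, offset=1
L1[4] = 2
L2[2][7] = 90
paddr = 90 * 32 + 1 = 2881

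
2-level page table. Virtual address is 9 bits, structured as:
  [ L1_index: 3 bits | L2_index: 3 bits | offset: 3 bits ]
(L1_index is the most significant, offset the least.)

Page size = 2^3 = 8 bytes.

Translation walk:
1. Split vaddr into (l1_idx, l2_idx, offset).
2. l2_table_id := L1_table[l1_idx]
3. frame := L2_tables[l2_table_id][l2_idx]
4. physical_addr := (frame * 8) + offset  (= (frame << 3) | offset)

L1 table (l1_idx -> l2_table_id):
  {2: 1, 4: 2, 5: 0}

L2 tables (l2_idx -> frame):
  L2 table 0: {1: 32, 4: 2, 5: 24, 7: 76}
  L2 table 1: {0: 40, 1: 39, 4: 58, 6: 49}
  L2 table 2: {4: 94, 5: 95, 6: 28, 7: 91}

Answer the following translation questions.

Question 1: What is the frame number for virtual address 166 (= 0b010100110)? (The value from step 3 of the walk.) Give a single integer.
Answer: 58

Derivation:
vaddr = 166: l1_idx=2, l2_idx=4
L1[2] = 1; L2[1][4] = 58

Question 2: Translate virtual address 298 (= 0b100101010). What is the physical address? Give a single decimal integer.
vaddr = 298 = 0b100101010
Split: l1_idx=4, l2_idx=5, offset=2
L1[4] = 2
L2[2][5] = 95
paddr = 95 * 8 + 2 = 762

Answer: 762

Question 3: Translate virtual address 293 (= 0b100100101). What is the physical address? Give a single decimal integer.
Answer: 757

Derivation:
vaddr = 293 = 0b100100101
Split: l1_idx=4, l2_idx=4, offset=5
L1[4] = 2
L2[2][4] = 94
paddr = 94 * 8 + 5 = 757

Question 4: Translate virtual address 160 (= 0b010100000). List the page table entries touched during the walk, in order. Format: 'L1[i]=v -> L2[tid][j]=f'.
Answer: L1[2]=1 -> L2[1][4]=58

Derivation:
vaddr = 160 = 0b010100000
Split: l1_idx=2, l2_idx=4, offset=0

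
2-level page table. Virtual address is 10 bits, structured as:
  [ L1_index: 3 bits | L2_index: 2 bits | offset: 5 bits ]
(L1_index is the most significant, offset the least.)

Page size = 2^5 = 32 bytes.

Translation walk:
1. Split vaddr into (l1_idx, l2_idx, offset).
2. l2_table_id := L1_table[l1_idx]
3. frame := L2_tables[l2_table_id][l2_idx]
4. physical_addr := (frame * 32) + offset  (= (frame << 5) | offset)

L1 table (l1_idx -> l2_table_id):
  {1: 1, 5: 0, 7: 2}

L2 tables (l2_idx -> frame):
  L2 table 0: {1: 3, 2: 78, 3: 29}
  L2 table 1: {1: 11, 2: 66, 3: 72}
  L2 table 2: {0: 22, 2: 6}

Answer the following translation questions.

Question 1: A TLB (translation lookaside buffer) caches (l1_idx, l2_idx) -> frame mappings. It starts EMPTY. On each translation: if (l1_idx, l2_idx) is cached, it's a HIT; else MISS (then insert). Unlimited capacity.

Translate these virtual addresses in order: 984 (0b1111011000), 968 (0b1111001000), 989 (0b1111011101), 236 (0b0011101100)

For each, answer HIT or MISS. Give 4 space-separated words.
vaddr=984: (7,2) not in TLB -> MISS, insert
vaddr=968: (7,2) in TLB -> HIT
vaddr=989: (7,2) in TLB -> HIT
vaddr=236: (1,3) not in TLB -> MISS, insert

Answer: MISS HIT HIT MISS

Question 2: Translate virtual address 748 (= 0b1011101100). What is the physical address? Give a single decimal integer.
vaddr = 748 = 0b1011101100
Split: l1_idx=5, l2_idx=3, offset=12
L1[5] = 0
L2[0][3] = 29
paddr = 29 * 32 + 12 = 940

Answer: 940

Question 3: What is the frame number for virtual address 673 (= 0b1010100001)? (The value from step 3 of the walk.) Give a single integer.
Answer: 3

Derivation:
vaddr = 673: l1_idx=5, l2_idx=1
L1[5] = 0; L2[0][1] = 3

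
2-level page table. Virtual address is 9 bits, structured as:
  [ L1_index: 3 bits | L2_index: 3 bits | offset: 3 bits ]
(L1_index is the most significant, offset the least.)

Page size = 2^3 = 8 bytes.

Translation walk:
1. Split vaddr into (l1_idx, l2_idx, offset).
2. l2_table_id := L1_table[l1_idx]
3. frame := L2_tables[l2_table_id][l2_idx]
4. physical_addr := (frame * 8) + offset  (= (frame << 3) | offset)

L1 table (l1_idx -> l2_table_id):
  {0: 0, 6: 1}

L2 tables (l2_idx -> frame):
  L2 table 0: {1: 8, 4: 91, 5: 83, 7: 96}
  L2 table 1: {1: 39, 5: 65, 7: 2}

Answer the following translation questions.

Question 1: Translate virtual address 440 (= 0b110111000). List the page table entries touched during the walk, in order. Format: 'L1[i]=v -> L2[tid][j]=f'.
Answer: L1[6]=1 -> L2[1][7]=2

Derivation:
vaddr = 440 = 0b110111000
Split: l1_idx=6, l2_idx=7, offset=0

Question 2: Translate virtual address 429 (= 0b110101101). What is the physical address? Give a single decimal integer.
vaddr = 429 = 0b110101101
Split: l1_idx=6, l2_idx=5, offset=5
L1[6] = 1
L2[1][5] = 65
paddr = 65 * 8 + 5 = 525

Answer: 525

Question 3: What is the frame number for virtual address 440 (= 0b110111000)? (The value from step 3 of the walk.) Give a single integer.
vaddr = 440: l1_idx=6, l2_idx=7
L1[6] = 1; L2[1][7] = 2

Answer: 2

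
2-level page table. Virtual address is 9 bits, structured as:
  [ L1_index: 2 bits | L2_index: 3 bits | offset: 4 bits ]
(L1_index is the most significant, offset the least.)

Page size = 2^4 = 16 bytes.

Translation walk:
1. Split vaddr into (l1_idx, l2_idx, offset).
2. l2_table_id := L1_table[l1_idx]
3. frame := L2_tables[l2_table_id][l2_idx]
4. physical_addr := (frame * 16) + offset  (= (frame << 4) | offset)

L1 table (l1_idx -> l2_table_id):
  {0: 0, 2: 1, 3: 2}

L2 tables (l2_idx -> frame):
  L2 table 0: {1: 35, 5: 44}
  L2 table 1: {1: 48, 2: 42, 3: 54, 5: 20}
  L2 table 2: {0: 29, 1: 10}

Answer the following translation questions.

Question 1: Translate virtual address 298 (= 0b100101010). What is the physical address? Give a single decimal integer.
vaddr = 298 = 0b100101010
Split: l1_idx=2, l2_idx=2, offset=10
L1[2] = 1
L2[1][2] = 42
paddr = 42 * 16 + 10 = 682

Answer: 682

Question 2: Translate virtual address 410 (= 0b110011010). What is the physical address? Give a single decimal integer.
Answer: 170

Derivation:
vaddr = 410 = 0b110011010
Split: l1_idx=3, l2_idx=1, offset=10
L1[3] = 2
L2[2][1] = 10
paddr = 10 * 16 + 10 = 170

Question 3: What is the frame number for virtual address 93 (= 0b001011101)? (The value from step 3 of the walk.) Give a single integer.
vaddr = 93: l1_idx=0, l2_idx=5
L1[0] = 0; L2[0][5] = 44

Answer: 44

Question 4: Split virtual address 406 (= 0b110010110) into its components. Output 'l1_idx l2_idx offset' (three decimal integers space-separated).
vaddr = 406 = 0b110010110
  top 2 bits -> l1_idx = 3
  next 3 bits -> l2_idx = 1
  bottom 4 bits -> offset = 6

Answer: 3 1 6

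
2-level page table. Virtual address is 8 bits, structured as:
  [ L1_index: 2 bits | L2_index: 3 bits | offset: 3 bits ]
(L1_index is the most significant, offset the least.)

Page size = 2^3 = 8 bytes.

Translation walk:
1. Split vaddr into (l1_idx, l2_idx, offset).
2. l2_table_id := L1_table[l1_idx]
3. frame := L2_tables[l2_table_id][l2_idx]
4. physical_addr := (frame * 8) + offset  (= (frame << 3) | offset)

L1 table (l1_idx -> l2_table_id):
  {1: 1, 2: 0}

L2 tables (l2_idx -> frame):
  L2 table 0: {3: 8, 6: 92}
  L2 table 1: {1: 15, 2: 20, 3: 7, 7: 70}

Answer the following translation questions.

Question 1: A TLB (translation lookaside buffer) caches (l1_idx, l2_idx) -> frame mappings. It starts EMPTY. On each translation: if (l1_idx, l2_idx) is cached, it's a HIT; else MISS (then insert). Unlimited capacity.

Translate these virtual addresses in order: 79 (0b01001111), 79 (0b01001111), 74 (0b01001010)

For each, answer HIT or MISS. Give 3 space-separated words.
Answer: MISS HIT HIT

Derivation:
vaddr=79: (1,1) not in TLB -> MISS, insert
vaddr=79: (1,1) in TLB -> HIT
vaddr=74: (1,1) in TLB -> HIT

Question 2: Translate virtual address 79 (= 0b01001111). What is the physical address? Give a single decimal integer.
vaddr = 79 = 0b01001111
Split: l1_idx=1, l2_idx=1, offset=7
L1[1] = 1
L2[1][1] = 15
paddr = 15 * 8 + 7 = 127

Answer: 127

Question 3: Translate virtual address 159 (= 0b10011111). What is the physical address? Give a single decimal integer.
vaddr = 159 = 0b10011111
Split: l1_idx=2, l2_idx=3, offset=7
L1[2] = 0
L2[0][3] = 8
paddr = 8 * 8 + 7 = 71

Answer: 71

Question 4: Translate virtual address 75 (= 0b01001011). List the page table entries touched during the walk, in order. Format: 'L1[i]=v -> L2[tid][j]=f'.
vaddr = 75 = 0b01001011
Split: l1_idx=1, l2_idx=1, offset=3

Answer: L1[1]=1 -> L2[1][1]=15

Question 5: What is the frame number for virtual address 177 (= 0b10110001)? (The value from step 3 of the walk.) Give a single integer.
vaddr = 177: l1_idx=2, l2_idx=6
L1[2] = 0; L2[0][6] = 92

Answer: 92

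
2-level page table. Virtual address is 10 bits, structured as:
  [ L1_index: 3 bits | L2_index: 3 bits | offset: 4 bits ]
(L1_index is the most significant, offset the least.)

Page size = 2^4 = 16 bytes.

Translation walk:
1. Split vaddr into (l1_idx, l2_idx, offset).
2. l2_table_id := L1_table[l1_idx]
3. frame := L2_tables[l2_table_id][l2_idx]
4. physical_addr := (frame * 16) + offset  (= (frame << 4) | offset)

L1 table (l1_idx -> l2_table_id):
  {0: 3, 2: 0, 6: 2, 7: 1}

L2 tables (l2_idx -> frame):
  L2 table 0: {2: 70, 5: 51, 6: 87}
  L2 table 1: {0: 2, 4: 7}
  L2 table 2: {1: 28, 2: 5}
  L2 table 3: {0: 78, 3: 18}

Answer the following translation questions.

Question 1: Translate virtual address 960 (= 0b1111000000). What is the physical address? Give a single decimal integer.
vaddr = 960 = 0b1111000000
Split: l1_idx=7, l2_idx=4, offset=0
L1[7] = 1
L2[1][4] = 7
paddr = 7 * 16 + 0 = 112

Answer: 112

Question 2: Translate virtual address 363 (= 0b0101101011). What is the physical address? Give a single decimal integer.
Answer: 1403

Derivation:
vaddr = 363 = 0b0101101011
Split: l1_idx=2, l2_idx=6, offset=11
L1[2] = 0
L2[0][6] = 87
paddr = 87 * 16 + 11 = 1403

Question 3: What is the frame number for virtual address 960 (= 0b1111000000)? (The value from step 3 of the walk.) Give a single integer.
vaddr = 960: l1_idx=7, l2_idx=4
L1[7] = 1; L2[1][4] = 7

Answer: 7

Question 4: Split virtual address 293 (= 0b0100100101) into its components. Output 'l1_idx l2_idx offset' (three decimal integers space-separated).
Answer: 2 2 5

Derivation:
vaddr = 293 = 0b0100100101
  top 3 bits -> l1_idx = 2
  next 3 bits -> l2_idx = 2
  bottom 4 bits -> offset = 5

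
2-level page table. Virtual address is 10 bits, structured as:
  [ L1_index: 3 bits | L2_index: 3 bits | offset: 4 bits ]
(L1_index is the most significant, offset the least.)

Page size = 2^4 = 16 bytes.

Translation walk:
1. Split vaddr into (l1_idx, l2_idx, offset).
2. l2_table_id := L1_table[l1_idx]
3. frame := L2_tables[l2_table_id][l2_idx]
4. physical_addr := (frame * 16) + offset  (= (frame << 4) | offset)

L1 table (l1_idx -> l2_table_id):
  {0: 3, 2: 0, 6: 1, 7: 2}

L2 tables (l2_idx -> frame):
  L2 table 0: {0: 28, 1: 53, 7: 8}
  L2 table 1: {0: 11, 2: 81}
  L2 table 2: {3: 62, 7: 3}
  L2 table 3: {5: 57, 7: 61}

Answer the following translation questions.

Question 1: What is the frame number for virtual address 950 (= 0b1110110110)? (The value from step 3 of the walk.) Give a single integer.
Answer: 62

Derivation:
vaddr = 950: l1_idx=7, l2_idx=3
L1[7] = 2; L2[2][3] = 62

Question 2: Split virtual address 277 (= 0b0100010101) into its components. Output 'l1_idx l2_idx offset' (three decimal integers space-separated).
vaddr = 277 = 0b0100010101
  top 3 bits -> l1_idx = 2
  next 3 bits -> l2_idx = 1
  bottom 4 bits -> offset = 5

Answer: 2 1 5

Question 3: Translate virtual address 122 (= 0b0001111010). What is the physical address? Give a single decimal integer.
Answer: 986

Derivation:
vaddr = 122 = 0b0001111010
Split: l1_idx=0, l2_idx=7, offset=10
L1[0] = 3
L2[3][7] = 61
paddr = 61 * 16 + 10 = 986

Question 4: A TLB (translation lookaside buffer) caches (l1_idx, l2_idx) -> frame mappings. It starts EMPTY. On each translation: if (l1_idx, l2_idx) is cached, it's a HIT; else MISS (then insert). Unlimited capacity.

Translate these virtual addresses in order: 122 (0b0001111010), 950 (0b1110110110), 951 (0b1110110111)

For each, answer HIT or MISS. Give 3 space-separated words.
vaddr=122: (0,7) not in TLB -> MISS, insert
vaddr=950: (7,3) not in TLB -> MISS, insert
vaddr=951: (7,3) in TLB -> HIT

Answer: MISS MISS HIT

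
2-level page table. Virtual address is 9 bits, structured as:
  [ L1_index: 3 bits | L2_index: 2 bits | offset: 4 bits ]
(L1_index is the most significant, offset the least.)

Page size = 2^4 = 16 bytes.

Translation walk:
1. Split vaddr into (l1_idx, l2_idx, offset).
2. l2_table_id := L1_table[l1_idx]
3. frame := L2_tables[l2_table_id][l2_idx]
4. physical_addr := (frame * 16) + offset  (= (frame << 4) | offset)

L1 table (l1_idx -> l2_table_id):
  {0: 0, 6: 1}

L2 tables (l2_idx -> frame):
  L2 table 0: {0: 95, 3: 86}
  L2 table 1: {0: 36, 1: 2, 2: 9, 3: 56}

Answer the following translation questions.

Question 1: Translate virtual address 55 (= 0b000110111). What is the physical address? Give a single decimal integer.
Answer: 1383

Derivation:
vaddr = 55 = 0b000110111
Split: l1_idx=0, l2_idx=3, offset=7
L1[0] = 0
L2[0][3] = 86
paddr = 86 * 16 + 7 = 1383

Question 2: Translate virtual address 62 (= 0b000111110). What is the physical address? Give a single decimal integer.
vaddr = 62 = 0b000111110
Split: l1_idx=0, l2_idx=3, offset=14
L1[0] = 0
L2[0][3] = 86
paddr = 86 * 16 + 14 = 1390

Answer: 1390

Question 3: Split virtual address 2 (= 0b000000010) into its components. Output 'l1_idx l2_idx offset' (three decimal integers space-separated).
vaddr = 2 = 0b000000010
  top 3 bits -> l1_idx = 0
  next 2 bits -> l2_idx = 0
  bottom 4 bits -> offset = 2

Answer: 0 0 2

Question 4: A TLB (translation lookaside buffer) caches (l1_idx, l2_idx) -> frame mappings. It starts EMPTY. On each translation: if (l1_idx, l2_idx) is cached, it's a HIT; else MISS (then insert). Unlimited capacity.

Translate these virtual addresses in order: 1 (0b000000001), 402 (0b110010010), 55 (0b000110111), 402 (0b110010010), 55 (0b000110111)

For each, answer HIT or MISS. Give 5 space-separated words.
vaddr=1: (0,0) not in TLB -> MISS, insert
vaddr=402: (6,1) not in TLB -> MISS, insert
vaddr=55: (0,3) not in TLB -> MISS, insert
vaddr=402: (6,1) in TLB -> HIT
vaddr=55: (0,3) in TLB -> HIT

Answer: MISS MISS MISS HIT HIT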